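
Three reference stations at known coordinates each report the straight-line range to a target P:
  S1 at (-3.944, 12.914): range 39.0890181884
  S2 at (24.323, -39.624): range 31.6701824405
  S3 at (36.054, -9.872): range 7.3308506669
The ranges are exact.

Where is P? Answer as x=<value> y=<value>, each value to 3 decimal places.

eq1: (x + 3.944)² + (y − 12.914)² = 39.0890181884²
eq2: (x − 24.323)² + (y + 39.624)² = 31.6701824405²
eq3: (x − 36.054)² + (y + 9.872)² = 7.3308506669²
eq3−eq2, eq3−eq1 (x²,y² cancel):
  -23.462·x − 59.504·y = -184.936679
  -79.996·x + 45.572·y = -2689.230739
det = -23.462·45.572 − -59.504·-79.996 = -5829.292248
x = (-184.936679·45.572 − -59.504·-2689.230739) / -5829.292248 = 28.896805
y = (-23.462·-2689.230739 − -184.936679·-79.996) / -5829.292248 = -8.285832

x=28.897 y=-8.286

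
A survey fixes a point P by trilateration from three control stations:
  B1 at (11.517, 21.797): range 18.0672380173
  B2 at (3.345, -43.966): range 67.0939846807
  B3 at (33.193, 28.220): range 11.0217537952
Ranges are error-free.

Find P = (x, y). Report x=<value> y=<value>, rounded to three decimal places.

x=29.172 y=17.958

eq1: (x − 11.517)² + (y − 21.797)² = 18.0672380173²
eq2: (x − 3.345)² + (y + 43.966)² = 67.0939846807²
eq3: (x − 33.193)² + (y − 28.220)² = 11.0217537952²
eq3−eq1, eq3−eq2 (x²,y² cancel):
  -43.352·x − 12.846·y = -1495.339184
  -59.696·x − 144.372·y = -4334.069192
det = -43.352·-144.372 − -12.846·-59.696 = 5491.960128
x = (-1495.339184·-144.372 − -12.846·-4334.069192) / 5491.960128 = 29.171671
y = (-43.352·-4334.069192 − -1495.339184·-59.696) / 5491.960128 = 17.958033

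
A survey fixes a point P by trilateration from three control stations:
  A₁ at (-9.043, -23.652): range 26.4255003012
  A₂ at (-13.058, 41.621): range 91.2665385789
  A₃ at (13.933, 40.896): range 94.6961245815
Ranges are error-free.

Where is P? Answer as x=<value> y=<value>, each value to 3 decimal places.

eq1: (x + 9.043)² + (y + 23.652)² = 26.4255003012²
eq2: (x + 13.058)² + (y − 41.621)² = 91.2665385789²
eq3: (x − 13.933)² + (y − 40.896)² = 94.6961245815²
eq2−eq3, eq2−eq1 (x²,y² cancel):
  53.982·x − 1.450·y = -673.982647
  8.030·x − 130.546·y = 6369.647946
det = 53.982·-130.546 − -1.450·8.030 = -7035.490672
x = (-673.982647·-130.546 − -1.450·6369.647946) / -7035.490672 = -13.818756
y = (53.982·6369.647946 − -673.982647·8.030) / -7035.490672 = -49.642368

x=-13.819 y=-49.642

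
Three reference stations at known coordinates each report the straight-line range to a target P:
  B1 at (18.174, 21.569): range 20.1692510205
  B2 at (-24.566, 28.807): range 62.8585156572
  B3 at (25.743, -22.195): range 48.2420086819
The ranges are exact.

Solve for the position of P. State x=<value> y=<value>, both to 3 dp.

eq1: (x − 18.174)² + (y − 21.569)² = 20.1692510205²
eq2: (x + 24.566)² + (y − 28.807)² = 62.8585156572²
eq3: (x − 25.743)² + (y + 22.195)² = 48.2420086819²
eq2−eq3, eq2−eq1 (x²,y² cancel):
  100.618·x − 102.004·y = 1345.890058
  85.480·x − 14.476·y = 2906.578736
det = 100.618·-14.476 − -102.004·85.480 = 7262.755752
x = (1345.890058·-14.476 − -102.004·2906.578736) / 7262.755752 = 38.139731
y = (100.618·2906.578736 − 1345.890058·85.480) / 7262.755752 = 24.427017

x=38.140 y=24.427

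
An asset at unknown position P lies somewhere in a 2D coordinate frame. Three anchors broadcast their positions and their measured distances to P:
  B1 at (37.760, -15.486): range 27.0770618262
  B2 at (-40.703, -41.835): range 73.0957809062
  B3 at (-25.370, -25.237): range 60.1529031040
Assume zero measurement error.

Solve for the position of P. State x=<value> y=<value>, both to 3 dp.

x=32.393 y=-42.026

eq1: (x − 37.760)² + (y + 15.486)² = 27.0770618262²
eq2: (x + 40.703)² + (y + 41.835)² = 73.0957809062²
eq3: (x + 25.370)² + (y + 25.237)² = 60.1529031040²
eq2−eq3, eq2−eq1 (x²,y² cancel):
  30.666·x + 33.196·y = -401.736931
  156.926·x + 52.698·y = 2868.558271
det = 30.666·52.698 − 33.196·156.926 = -3593.278628
x = (-401.736931·52.698 − 33.196·2868.558271) / -3593.278628 = 32.392532
y = (30.666·2868.558271 − -401.736931·156.926) / -3593.278628 = -42.025736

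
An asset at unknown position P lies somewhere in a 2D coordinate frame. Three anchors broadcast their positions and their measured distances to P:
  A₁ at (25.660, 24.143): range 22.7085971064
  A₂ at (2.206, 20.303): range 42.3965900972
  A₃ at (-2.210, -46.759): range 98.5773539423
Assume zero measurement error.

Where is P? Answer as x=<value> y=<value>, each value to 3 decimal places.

x=37.802 y=43.333

eq1: (x − 25.660)² + (y − 24.143)² = 22.7085971064²
eq2: (x − 2.206)² + (y − 20.303)² = 42.3965900972²
eq3: (x + 2.210)² + (y + 46.759)² = 98.5773539423²
eq2−eq3, eq2−eq1 (x²,y² cancel):
  -8.832·x − 134.124·y = -6145.813922
  46.908·x + 7.680·y = 2106.032273
det = -8.832·7.680 − -134.124·46.908 = 6223.658832
x = (-6145.813922·7.680 − -134.124·2106.032273) / 6223.658832 = 37.802461
y = (-8.832·2106.032273 − -6145.813922·46.908) / 6223.658832 = 43.332607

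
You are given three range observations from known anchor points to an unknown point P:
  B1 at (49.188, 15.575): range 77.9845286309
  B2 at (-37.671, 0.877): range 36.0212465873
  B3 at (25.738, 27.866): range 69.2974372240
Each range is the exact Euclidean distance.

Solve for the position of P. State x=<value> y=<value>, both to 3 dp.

eq1: (x − 49.188)² + (y − 15.575)² = 77.9845286309²
eq2: (x + 37.671)² + (y − 0.877)² = 36.0212465873²
eq3: (x − 25.738)² + (y − 27.866)² = 69.2974372240²
eq3−eq2, eq3−eq1 (x²,y² cancel):
  -126.818·x − 53.978·y = 3485.519370
  46.900·x − 24.582·y = -56.370531
det = -126.818·-24.582 − -53.978·46.900 = 5649.008276
x = (3485.519370·-24.582 − -53.978·-56.370531) / 5649.008276 = -15.706085
y = (-126.818·-56.370531 − 3485.519370·46.900) / 5649.008276 = -27.672479

x=-15.706 y=-27.672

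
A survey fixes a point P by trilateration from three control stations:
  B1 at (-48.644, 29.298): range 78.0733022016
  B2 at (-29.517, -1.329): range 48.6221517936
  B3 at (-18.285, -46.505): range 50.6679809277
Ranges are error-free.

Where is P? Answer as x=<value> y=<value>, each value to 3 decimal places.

eq1: (x + 48.644)² + (y − 29.298)² = 78.0733022016²
eq2: (x + 29.517)² + (y + 1.329)² = 48.6221517936²
eq3: (x + 18.285)² + (y + 46.505)² = 50.6679809277²
eq1−eq3, eq1−eq2 (x²,y² cancel):
  60.718·x − 151.606·y = 2800.640935
  38.254·x − 61.254·y = 1379.734862
det = 60.718·-61.254 − -151.606·38.254 = 2080.315552
x = (2800.640935·-61.254 − -151.606·1379.734862) / 2080.315552 = 18.086498
y = (60.718·1379.734862 − 2800.640935·38.254) / 2080.315552 = -11.229535

x=18.086 y=-11.230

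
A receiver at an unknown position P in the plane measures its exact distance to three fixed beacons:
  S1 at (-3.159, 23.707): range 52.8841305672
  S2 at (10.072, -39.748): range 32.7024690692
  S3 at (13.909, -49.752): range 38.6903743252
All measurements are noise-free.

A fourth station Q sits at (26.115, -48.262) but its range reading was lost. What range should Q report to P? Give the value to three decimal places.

33.176

eq1: (x + 3.159)² + (y − 23.707)² = 52.8841305672²
eq2: (x − 10.072)² + (y + 39.748)² = 32.7024690692²
eq3: (x − 13.909)² + (y + 49.752)² = 38.6903743252²
eq1−eq2, eq1−eq3 (x²,y² cancel):
  26.462·x − 126.910·y = 2836.627341
  34.136·x − 146.918·y = 3396.506855
det = 26.462·-146.918 − -126.910·34.136 = 444.455644
x = (2836.627341·-146.918 − -126.910·3396.506855) / 444.455644 = 32.172095
y = (26.462·3396.506855 − 2836.627341·34.136) / 444.455644 = -15.643285
|P − Q| = √((32.172095 − 26.115)² + (-15.643285 − -48.262)²) = 33.176331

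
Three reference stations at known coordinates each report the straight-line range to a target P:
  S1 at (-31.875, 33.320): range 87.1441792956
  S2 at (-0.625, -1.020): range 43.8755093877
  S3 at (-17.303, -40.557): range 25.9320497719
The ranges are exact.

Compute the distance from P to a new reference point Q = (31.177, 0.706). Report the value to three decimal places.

eq1: (x + 31.875)² + (y − 33.320)² = 87.1441792956²
eq2: (x + 0.625)² + (y + 1.020)² = 43.8755093877²
eq3: (x + 17.303)² + (y + 40.557)² = 25.9320497719²
eq3−eq1, eq3−eq2 (x²,y² cancel):
  -29.144·x + 147.754·y = -6739.662813
  33.356·x + 79.074·y = -3195.422152
det = -29.144·79.074 − 147.754·33.356 = -7233.015080
x = (-6739.662813·79.074 − 147.754·-3195.422152) / -7233.015080 = 8.405304
y = (-29.144·-3195.422152 − -6739.662813·33.356) / -7233.015080 = -43.956161
|P − Q| = √((8.405304 − 31.177)² + (-43.956161 − 0.706)²) = 50.132412

50.132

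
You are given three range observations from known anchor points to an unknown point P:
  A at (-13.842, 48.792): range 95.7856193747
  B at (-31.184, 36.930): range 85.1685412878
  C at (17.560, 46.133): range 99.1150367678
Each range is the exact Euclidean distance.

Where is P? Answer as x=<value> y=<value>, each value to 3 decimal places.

x=-16.468 y=-46.958

eq1: (x + 13.842)² + (y − 48.792)² = 95.7856193747²
eq2: (x + 31.184)² + (y − 36.930)² = 85.1685412878²
eq3: (x − 17.560)² + (y − 46.133)² = 99.1150367678²
eq1−eq3, eq1−eq2 (x²,y² cancel):
  62.804·x − 5.318·y = -784.558573
  -34.684·x − 23.724·y = 1685.210982
det = 62.804·-23.724 − -5.318·-34.684 = -1674.411608
x = (-784.558573·-23.724 − -5.318·1685.210982) / -1674.411608 = -16.468364
y = (62.804·1685.210982 − -784.558573·-34.684) / -1674.411608 = -46.957606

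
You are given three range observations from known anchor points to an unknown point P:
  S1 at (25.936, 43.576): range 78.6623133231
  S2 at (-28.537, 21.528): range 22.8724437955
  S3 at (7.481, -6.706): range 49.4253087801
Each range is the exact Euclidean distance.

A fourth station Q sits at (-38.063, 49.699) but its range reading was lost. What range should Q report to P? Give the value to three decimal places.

47.384

eq1: (x − 25.936)² + (y − 43.576)² = 78.6623133231²
eq2: (x + 28.537)² + (y − 21.528)² = 22.8724437955²
eq3: (x − 7.481)² + (y + 6.706)² = 49.4253087801²
eq1−eq3, eq1−eq2 (x²,y² cancel):
  -36.910·x − 100.564·y = 1274.290314
  -108.946·x − 44.096·y = 4370.882133
det = -36.910·-44.096 − -100.564·-108.946 = -9328.462184
x = (1274.290314·-44.096 − -100.564·4370.882133) / -9328.462184 = -41.095979
y = (-36.910·4370.882133 − 1274.290314·-108.946) / -9328.462184 = 2.412019
|P − Q| = √((-41.095979 − -38.063)² + (2.412019 − 49.699)²) = 47.384149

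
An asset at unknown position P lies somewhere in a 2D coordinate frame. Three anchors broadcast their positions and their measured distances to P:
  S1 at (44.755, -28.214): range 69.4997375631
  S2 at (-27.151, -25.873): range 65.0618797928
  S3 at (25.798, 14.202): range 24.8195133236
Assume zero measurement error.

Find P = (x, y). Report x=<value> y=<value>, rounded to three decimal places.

x=6.501 y=29.810

eq1: (x − 44.755)² + (y + 28.214)² = 69.4997375631²
eq2: (x + 27.151)² + (y + 25.873)² = 65.0618797928²
eq3: (x − 25.798)² + (y − 14.202)² = 24.8195133236²
eq1−eq3, eq1−eq2 (x²,y² cancel):
  -37.914·x + 84.832·y = 2282.399067
  -143.812·x + 4.682·y = -795.285572
det = -37.914·4.682 − 84.832·-143.812 = 12022.346236
x = (2282.399067·4.682 − 84.832·-795.285572) / 12022.346236 = 6.500550
y = (-37.914·-795.285572 − 2282.399067·-143.812) / 12022.346236 = 29.810224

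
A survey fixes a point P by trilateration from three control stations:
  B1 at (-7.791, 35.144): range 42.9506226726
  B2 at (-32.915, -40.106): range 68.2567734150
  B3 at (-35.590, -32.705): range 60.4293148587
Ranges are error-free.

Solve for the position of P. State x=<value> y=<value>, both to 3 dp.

x=-49.765 y=26.038

eq1: (x + 7.791)² + (y − 35.144)² = 42.9506226726²
eq2: (x + 32.915)² + (y + 40.106)² = 68.2567734150²
eq3: (x + 35.590)² + (y + 32.705)² = 60.4293148587²
eq1−eq2, eq1−eq3 (x²,y² cancel):
  -50.248·x − 150.500·y = -1418.143085
  -55.598·x − 135.698·y = -766.481398
det = -50.248·-135.698 − -150.500·-55.598 = -1548.945896
x = (-1418.143085·-135.698 − -150.500·-766.481398) / -1548.945896 = -49.765282
y = (-50.248·-766.481398 − -1418.143085·-55.598) / -1548.945896 = 26.038199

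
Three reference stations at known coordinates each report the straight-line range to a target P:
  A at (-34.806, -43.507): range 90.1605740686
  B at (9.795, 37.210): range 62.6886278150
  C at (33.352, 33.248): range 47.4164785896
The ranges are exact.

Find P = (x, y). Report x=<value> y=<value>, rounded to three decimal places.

x=49.429 y=-11.360

eq1: (x + 34.806)² + (y + 43.507)² = 90.1605740686²
eq2: (x − 9.795)² + (y − 37.210)² = 62.6886278150²
eq3: (x − 33.352)² + (y − 33.248)² = 47.4164785896²
eq2−eq1, eq2−eq3 (x²,y² cancel):
  -89.202·x − 161.434·y = -2575.274499
  47.114·x − 7.924·y = 2418.800898
det = -89.202·-7.924 − -161.434·47.114 = 8312.638124
x = (-2575.274499·-7.924 − -161.434·2418.800898) / 8312.638124 = 49.428734
y = (-89.202·2418.800898 − -2575.274499·47.114) / 8312.638124 = -11.359859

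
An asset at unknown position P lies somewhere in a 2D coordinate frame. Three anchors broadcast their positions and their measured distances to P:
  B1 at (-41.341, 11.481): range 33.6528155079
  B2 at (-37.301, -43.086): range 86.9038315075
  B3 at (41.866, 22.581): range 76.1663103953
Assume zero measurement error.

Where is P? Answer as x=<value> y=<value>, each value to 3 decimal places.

eq1: (x + 41.341)² + (y − 11.481)² = 33.6528155079²
eq2: (x + 37.301)² + (y + 43.086)² = 86.9038315075²
eq3: (x − 41.866)² + (y − 22.581)² = 76.1663103953²
eq1−eq3, eq1−eq2 (x²,y² cancel):
  166.414·x + 22.200·y = -4247.022973
  8.080·x − 109.134·y = -5012.887584
det = 166.414·-109.134 − 22.200·8.080 = -18340.801476
x = (-4247.022973·-109.134 − 22.200·-5012.887584) / -18340.801476 = -31.338909
y = (166.414·-5012.887584 − -4247.022973·8.080) / -18340.801476 = 43.613074

x=-31.339 y=43.613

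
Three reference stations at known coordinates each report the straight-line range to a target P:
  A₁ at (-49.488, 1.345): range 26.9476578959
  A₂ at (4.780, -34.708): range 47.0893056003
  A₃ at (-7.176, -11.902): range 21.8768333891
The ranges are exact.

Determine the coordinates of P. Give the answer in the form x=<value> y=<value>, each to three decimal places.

eq1: (x + 49.488)² + (y − 1.345)² = 26.9476578959²
eq2: (x − 4.780)² + (y + 34.708)² = 47.0893056003²
eq3: (x + 7.176)² + (y + 11.902)² = 21.8768333891²
eq1−eq2, eq1−eq3 (x²,y² cancel):
  108.536·x − 72.106·y = -2714.603941
  84.624·x − 26.494·y = -2010.138162
det = 108.536·-26.494 − -72.106·84.624 = 3226.345360
x = (-2714.603941·-26.494 − -72.106·-2010.138162) / 3226.345360 = -22.633134
y = (108.536·-2010.138162 − -2714.603941·84.624) / 3226.345360 = 3.579371

x=-22.633 y=3.579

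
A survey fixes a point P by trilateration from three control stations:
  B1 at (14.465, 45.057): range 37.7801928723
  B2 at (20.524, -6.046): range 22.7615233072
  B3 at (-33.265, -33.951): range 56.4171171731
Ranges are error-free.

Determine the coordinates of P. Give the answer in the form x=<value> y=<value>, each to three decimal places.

eq1: (x − 14.465)² + (y − 45.057)² = 37.7801928723²
eq2: (x − 20.524)² + (y + 6.046)² = 22.7615233072²
eq3: (x + 33.265)² + (y + 33.951)² = 56.4171171731²
eq1−eq3, eq1−eq2 (x²,y² cancel):
  -95.460·x − 158.016·y = -1735.686985
  12.118·x − 102.206·y = -872.324752
det = -95.460·-102.206 − -158.016·12.118 = 11671.422648
x = (-1735.686985·-102.206 − -158.016·-872.324752) / 11671.422648 = 3.389163
y = (-95.460·-872.324752 − -1735.686985·12.118) / 11671.422648 = 8.936800

x=3.389 y=8.937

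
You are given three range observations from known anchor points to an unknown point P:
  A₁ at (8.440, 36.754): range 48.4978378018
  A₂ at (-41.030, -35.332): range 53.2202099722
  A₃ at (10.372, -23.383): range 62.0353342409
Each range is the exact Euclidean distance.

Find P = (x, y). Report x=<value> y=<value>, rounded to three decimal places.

eq1: (x − 8.440)² + (y − 36.754)² = 48.4978378018²
eq2: (x + 41.030)² + (y + 35.332)² = 53.2202099722²
eq3: (x − 10.372)² + (y + 23.383)² = 62.0353342409²
eq2−eq3, eq2−eq1 (x²,y² cancel):
  102.804·x + 23.898·y = -3293.459996
  98.940·x + 144.172·y = -1029.370530
det = 102.804·144.172 − 23.898·98.940 = 12456.990168
x = (-3293.459996·144.172 − 23.898·-1029.370530) / 12456.990168 = -36.142343
y = (102.804·-1029.370530 − -3293.459996·98.940) / 12456.990168 = 17.663298

x=-36.142 y=17.663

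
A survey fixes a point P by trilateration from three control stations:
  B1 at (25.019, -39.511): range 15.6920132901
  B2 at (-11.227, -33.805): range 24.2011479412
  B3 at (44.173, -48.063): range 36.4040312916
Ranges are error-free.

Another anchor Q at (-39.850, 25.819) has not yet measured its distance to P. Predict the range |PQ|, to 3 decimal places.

eq1: (x − 25.019)² + (y + 39.511)² = 15.6920132901²
eq2: (x + 11.227)² + (y + 33.805)² = 24.2011479412²
eq3: (x − 44.173)² + (y + 48.063)² = 36.4040312916²
eq3−eq2, eq3−eq1 (x²,y² cancel):
  -110.800·x + 28.516·y = -2252.924411
  -38.308·x + 17.104·y = -995.222203
det = -110.800·17.104 − 28.516·-38.308 = -802.732272
x = (-2252.924411·17.104 − 28.516·-995.222203) / -802.732272 = 12.649626
y = (-110.800·-995.222203 − -2252.924411·-38.308) / -802.732272 = -29.855025
|P − Q| = √((12.649626 − -39.850)² + (-29.855025 − 25.819)²) = 76.523250

76.523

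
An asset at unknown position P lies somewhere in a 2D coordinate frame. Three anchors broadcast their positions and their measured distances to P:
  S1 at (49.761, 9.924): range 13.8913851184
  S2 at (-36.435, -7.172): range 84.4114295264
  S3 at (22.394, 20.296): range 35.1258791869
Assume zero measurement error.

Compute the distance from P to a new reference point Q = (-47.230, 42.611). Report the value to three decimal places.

eq1: (x − 49.761)² + (y − 9.924)² = 13.8913851184²
eq2: (x + 36.435)² + (y + 7.172)² = 84.4114295264²
eq3: (x − 22.394)² + (y − 20.296)² = 35.1258791869²
eq3−eq2, eq3−eq1 (x²,y² cancel):
  -117.658·x − 54.936·y = -5425.934089
  54.734·x − 20.744·y = 2702.080853
det = -117.658·-20.744 − -54.936·54.734 = 5447.564576
x = (-5425.934089·-20.744 − -54.936·2702.080853) / 5447.564576 = 47.910784
y = (-117.658·2702.080853 − -5425.934089·54.734) / 5447.564576 = -3.843617
|P − Q| = √((47.910784 − -47.230)² + (-3.843617 − 42.611)²) = 105.876344

105.876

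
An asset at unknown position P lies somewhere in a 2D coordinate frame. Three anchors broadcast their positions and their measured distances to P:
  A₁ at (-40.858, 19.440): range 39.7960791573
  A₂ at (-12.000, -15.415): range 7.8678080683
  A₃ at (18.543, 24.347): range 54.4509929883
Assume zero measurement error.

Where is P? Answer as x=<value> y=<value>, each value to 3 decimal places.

eq1: (x + 40.858)² + (y − 19.440)² = 39.7960791573²
eq2: (x + 12.000)² + (y + 15.415)² = 7.8678080683²
eq3: (x − 18.543)² + (y − 24.347)² = 54.4509929883²
eq2−eq3, eq2−eq1 (x²,y² cancel):
  61.086·x + 79.524·y = -2348.011201
  -57.716·x + 69.710·y = 143.842027
det = 61.086·69.710 − 79.524·-57.716 = 8848.112244
x = (-2348.011201·69.710 − 79.524·143.842027) / 8848.112244 = -19.791652
y = (61.086·143.842027 − -2348.011201·-57.716) / 8848.112244 = -14.322951

x=-19.792 y=-14.323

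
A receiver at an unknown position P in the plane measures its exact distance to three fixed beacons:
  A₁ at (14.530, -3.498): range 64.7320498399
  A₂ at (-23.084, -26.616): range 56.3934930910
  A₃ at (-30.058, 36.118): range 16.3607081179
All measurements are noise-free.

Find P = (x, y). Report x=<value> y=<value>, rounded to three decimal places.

eq1: (x − 14.530)² + (y + 3.498)² = 64.7320498399²
eq2: (x + 23.084)² + (y + 26.616)² = 56.3934930910²
eq3: (x + 30.058)² + (y − 36.118)² = 16.3607081179²
eq1−eq2, eq1−eq3 (x²,y² cancel):
  -75.228·x − 46.236·y = 2027.937821
  -89.176·x + 79.232·y = 5907.201890
det = -75.228·79.232 − -46.236·-89.176 = -10083.606432
x = (2027.937821·79.232 − -46.236·5907.201890) / -10083.606432 = -43.020616
y = (-75.228·5907.201890 − 2027.937821·-89.176) / -10083.606432 = 26.135848

x=-43.021 y=26.136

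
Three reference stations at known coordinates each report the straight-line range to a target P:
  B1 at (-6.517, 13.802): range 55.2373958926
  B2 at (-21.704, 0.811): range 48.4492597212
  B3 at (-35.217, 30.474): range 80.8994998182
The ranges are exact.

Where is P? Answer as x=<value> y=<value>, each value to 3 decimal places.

x=3.610 y=-40.499

eq1: (x + 6.517)² + (y − 13.802)² = 55.2373958926²
eq2: (x + 21.704)² + (y − 0.811)² = 48.4492597212²
eq3: (x + 35.217)² + (y − 30.474)² = 80.8994998182²
eq1−eq2, eq1−eq3 (x²,y² cancel):
  -30.374·x − 25.982·y = 942.593981
  -57.400·x + 33.344·y = -1557.623894
det = -30.374·33.344 − -25.982·-57.400 = -2504.157456
x = (942.593981·33.344 − -25.982·-1557.623894) / -2504.157456 = 3.610129
y = (-30.374·-1557.623894 − 942.593981·-57.400) / -2504.157456 = -40.499116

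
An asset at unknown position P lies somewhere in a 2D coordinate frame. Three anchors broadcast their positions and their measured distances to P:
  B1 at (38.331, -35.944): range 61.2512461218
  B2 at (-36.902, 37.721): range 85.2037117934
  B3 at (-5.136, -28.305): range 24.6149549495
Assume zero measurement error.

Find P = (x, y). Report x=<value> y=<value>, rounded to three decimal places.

x=-22.059 y=-46.180

eq1: (x − 38.331)² + (y + 35.944)² = 61.2512461218²
eq2: (x + 36.902)² + (y − 37.721)² = 85.2037117934²
eq3: (x + 5.136)² + (y + 28.305)² = 24.6149549495²
eq2−eq1, eq2−eq3 (x²,y² cancel):
  150.466·x − 147.330·y = 3484.562604
  63.532·x − 132.052·y = 4696.696572
det = 150.466·-132.052 − -147.330·63.532 = -10509.166672
x = (3484.562604·-132.052 − -147.330·4696.696572) / -10509.166672 = -22.058918
y = (150.466·4696.696572 − 3484.562604·63.532) / -10509.166672 = -46.179867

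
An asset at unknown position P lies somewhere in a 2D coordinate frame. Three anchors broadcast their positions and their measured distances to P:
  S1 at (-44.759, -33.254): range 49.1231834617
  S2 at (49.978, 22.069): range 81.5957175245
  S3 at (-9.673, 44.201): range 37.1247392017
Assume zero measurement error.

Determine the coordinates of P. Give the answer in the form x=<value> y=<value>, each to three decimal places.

x=-31.214 y=13.965

eq1: (x + 44.759)² + (y + 33.254)² = 49.1231834617²
eq2: (x − 49.978)² + (y − 22.069)² = 81.5957175245²
eq3: (x + 9.673)² + (y − 44.201)² = 37.1247392017²
eq2−eq1, eq2−eq3 (x²,y² cancel):
  -189.474·x − 110.646·y = 4369.129317
  -119.302·x + 44.264·y = 4342.068943
det = -189.474·44.264 − -110.646·-119.302 = -21587.166228
x = (4369.129317·44.264 − -110.646·4342.068943) / -21587.166228 = -31.214273
y = (-189.474·4342.068943 − 4369.129317·-119.302) / -21587.166228 = 13.964932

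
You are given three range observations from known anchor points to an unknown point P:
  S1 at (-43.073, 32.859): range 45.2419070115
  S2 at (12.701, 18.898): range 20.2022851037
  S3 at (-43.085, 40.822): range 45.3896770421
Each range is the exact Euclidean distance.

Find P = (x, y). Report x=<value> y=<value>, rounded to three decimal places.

eq1: (x + 43.073)² + (y − 32.859)² = 45.2419070115²
eq2: (x − 12.701)² + (y − 18.898)² = 20.2022851037²
eq3: (x + 43.085)² + (y − 40.822)² = 45.3896770421²
eq1−eq2, eq1−eq3 (x²,y² cancel):
  111.548·x − 27.922·y = -777.849578
  -0.024·x + 15.926·y = 574.363067
det = 111.548·15.926 − -27.922·-0.024 = 1775.843320
x = (-777.849578·15.926 − -27.922·574.363067) / 1775.843320 = 2.054986
y = (111.548·574.363067 − -777.849578·-0.024) / 1775.843320 = 36.067587

x=2.055 y=36.068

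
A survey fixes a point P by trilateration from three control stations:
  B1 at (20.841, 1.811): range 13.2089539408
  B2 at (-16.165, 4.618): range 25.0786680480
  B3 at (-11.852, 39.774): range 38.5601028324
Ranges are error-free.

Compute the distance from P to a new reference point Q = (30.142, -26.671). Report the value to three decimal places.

40.043

eq1: (x − 20.841)² + (y − 1.811)² = 13.2089539408²
eq2: (x + 16.165)² + (y − 4.618)² = 25.0786680480²
eq3: (x + 11.852)² + (y − 39.774)² = 38.5601028324²
eq2−eq1, eq2−eq3 (x²,y² cancel):
  74.012·x − 5.614·y = 609.456980
  8.626·x + 70.312·y = 581.865892
det = 74.012·70.312 − -5.614·8.626 = 5252.358108
x = (609.456980·70.312 − -5.614·581.865892) / 5252.358108 = 8.780577
y = (74.012·581.865892 − 609.456980·8.626) / 5252.358108 = 7.198268
|P − Q| = √((8.780577 − 30.142)² + (7.198268 − -26.671)²) = 40.042949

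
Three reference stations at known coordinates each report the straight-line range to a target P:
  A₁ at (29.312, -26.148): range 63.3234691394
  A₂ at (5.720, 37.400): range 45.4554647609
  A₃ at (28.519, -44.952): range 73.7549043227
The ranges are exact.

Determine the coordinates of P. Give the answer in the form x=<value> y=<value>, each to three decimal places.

eq1: (x − 29.312)² + (y + 26.148)² = 63.3234691394²
eq2: (x − 5.720)² + (y − 37.400)² = 45.4554647609²
eq3: (x − 28.519)² + (y + 44.952)² = 73.7549043227²
eq3−eq2, eq3−eq1 (x²,y² cancel):
  -45.598·x + 164.704·y = 1971.049370
  1.586·x + 37.608·y = 138.819751
det = -45.598·37.608 − 164.704·1.586 = -1976.070128
x = (1971.049370·37.608 − 164.704·138.819751) / -1976.070128 = -25.941922
y = (-45.598·138.819751 − 1971.049370·1.586) / -1976.070128 = 4.785249

x=-25.942 y=4.785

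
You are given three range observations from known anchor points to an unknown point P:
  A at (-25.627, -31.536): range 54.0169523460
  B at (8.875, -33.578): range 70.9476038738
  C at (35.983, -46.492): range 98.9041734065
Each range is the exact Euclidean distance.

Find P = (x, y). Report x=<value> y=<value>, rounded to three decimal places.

eq1: (x + 25.627)² + (y + 31.536)² = 54.0169523460²
eq2: (x − 8.875)² + (y + 33.578)² = 70.9476038738²
eq3: (x − 35.983)² + (y + 46.492)² = 98.9041734065²
eq2−eq3, eq2−eq1 (x²,y² cancel):
  54.216·x − 25.828·y = -2498.438378
  -69.004·x + 4.084·y = 2560.746071
det = 54.216·4.084 − -25.828·-69.004 = -1560.817168
x = (-2498.438378·4.084 − -25.828·2560.746071) / -1560.817168 = -35.837207
y = (54.216·2560.746071 − -2498.438378·-69.004) / -1560.817168 = 21.507217

x=-35.837 y=21.507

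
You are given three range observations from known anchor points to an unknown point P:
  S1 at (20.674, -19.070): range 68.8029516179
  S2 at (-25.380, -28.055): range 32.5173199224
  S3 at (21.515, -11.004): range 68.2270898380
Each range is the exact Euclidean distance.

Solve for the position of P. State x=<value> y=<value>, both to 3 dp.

eq1: (x − 20.674)² + (y + 19.070)² = 68.8029516179²
eq2: (x + 25.380)² + (y + 28.055)² = 32.5173199224²
eq3: (x − 21.515)² + (y + 11.004)² = 68.2270898380²
eq3−eq2, eq3−eq1 (x²,y² cancel):
  -93.790·x − 34.102·y = 4444.803877
  -1.682·x − 16.132·y = 128.185571
det = -93.790·-16.132 − -34.102·-1.682 = 1455.660716
x = (4444.803877·-16.132 − -34.102·128.185571) / 1455.660716 = -46.255416
y = (-93.790·128.185571 − 4444.803877·-1.682) / 1455.660716 = -3.123231

x=-46.255 y=-3.123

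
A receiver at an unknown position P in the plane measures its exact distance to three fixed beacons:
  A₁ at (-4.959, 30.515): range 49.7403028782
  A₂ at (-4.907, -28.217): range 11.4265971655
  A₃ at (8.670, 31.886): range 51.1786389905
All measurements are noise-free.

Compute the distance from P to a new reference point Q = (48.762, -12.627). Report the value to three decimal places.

eq1: (x + 4.959)² + (y − 30.515)² = 49.7403028782²
eq2: (x + 4.907)² + (y + 28.217)² = 11.4265971655²
eq3: (x − 8.670)² + (y − 31.886)² = 51.1786389905²
eq2−eq3, eq2−eq1 (x²,y² cancel):
  27.154·x + 120.206·y = -2217.077808
  -0.104·x + 117.464·y = -2208.051440
det = 27.154·117.464 − 120.206·-0.104 = 3202.118880
x = (-2217.077808·117.464 − 120.206·-2208.051440) / 3202.118880 = 1.559656
y = (27.154·-2208.051440 − -2217.077808·-0.104) / 3202.118880 = -18.796306
|P − Q| = √((1.559656 − 48.762)² + (-18.796306 − -12.627)²) = 47.603798

47.604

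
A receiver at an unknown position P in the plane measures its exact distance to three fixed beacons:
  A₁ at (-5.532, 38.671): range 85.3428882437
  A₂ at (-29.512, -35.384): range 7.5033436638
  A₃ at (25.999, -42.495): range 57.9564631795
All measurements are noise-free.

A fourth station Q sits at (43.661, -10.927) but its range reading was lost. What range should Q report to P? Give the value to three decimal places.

eq1: (x + 5.532)² + (y − 38.671)² = 85.3428882437²
eq2: (x + 29.512)² + (y + 35.384)² = 7.5033436638²
eq3: (x − 25.999)² + (y + 42.495)² = 57.9564631795²
eq1−eq3, eq1−eq2 (x²,y² cancel):
  63.062·x − 162.332·y = 4880.180711
  -47.960·x − 148.110·y = 7824.044743
det = 63.062·-148.110 − -162.332·-47.960 = -17125.555540
x = (4880.180711·-148.110 − -162.332·7824.044743) / -17125.555540 = -31.957461
y = (63.062·7824.044743 − 4880.180711·-47.960) / -17125.555540 = -42.477651
|P − Q| = √((-31.957461 − 43.661)² + (-42.477651 − -10.927)²) = 81.936531

81.937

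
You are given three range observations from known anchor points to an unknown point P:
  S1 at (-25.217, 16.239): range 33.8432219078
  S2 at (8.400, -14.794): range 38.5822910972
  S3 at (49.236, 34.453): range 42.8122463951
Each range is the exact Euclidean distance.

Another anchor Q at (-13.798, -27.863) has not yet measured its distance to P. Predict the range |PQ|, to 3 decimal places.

eq1: (x + 25.217)² + (y − 16.239)² = 33.8432219078²
eq2: (x − 8.400)² + (y + 14.794)² = 38.5822910972²
eq3: (x − 49.236)² + (y − 34.453)² = 42.8122463951²
eq3−eq2, eq3−eq1 (x²,y² cancel):
  -81.672·x − 98.494·y = -2977.475214
  -148.906·x − 36.428·y = -2024.065923
det = -81.672·-36.428 − -98.494·-148.906 = -11691.199948
x = (-2977.475214·-36.428 − -98.494·-2024.065923) / -11691.199948 = 7.774641
y = (-81.672·-2024.065923 − -2977.475214·-148.906) / -11691.199948 = 23.783223
|P − Q| = √((7.774641 − -13.798)² + (23.783223 − -27.863)²) = 55.970628

55.971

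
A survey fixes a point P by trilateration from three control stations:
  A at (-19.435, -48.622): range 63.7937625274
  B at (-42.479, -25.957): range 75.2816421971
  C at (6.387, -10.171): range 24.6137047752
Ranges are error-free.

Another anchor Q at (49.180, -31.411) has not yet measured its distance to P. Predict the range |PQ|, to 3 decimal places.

28.438

eq1: (x + 19.435)² + (y + 48.622)² = 63.7937625274²
eq2: (x + 42.479)² + (y + 25.957)² = 75.2816421971²
eq3: (x − 6.387)² + (y + 10.171)² = 24.6137047752²
eq2−eq3, eq2−eq1 (x²,y² cancel):
  97.732·x + 31.572·y = 2727.502909
  46.088·x − 45.330·y = 1861.268333
det = 97.732·-45.330 − 31.572·46.088 = -5885.281896
x = (2727.502909·-45.330 − 31.572·1861.268333) / -5885.281896 = 30.992852
y = (97.732·1861.268333 − 2727.502909·46.088) / -5885.281896 = -9.549300
|P − Q| = √((30.992852 − 49.180)² + (-9.549300 − -31.411)²) = 28.437761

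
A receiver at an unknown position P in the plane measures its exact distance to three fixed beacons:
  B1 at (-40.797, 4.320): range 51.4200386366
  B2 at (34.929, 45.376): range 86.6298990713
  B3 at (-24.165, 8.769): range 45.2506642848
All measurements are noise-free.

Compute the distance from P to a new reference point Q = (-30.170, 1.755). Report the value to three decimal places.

42.445

eq1: (x + 40.797)² + (y − 4.320)² = 51.4200386366²
eq2: (x − 34.929)² + (y − 45.376)² = 86.6298990713²
eq3: (x + 24.165)² + (y − 8.769)² = 45.2506642848²
eq2−eq3, eq2−eq1 (x²,y² cancel):
  -118.188·x − 73.214·y = 2838.942964
  -151.452·x − 82.112·y = 3264.760232
det = -118.188·-82.112 − -73.214·-151.452 = -1383.753672
x = (2838.942964·-82.112 − -73.214·3264.760232) / -1383.753672 = -4.274511
y = (-118.188·3264.760232 − 2838.942964·-151.452) / -1383.753672 = -31.875693
|P − Q| = √((-4.274511 − -30.170)² + (-31.875693 − 1.755)²) = 42.445257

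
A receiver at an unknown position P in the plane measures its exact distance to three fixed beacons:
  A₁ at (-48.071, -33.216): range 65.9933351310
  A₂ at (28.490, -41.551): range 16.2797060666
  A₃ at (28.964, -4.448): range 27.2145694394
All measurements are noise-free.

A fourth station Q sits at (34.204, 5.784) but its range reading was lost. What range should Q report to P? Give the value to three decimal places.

eq1: (x + 48.071)² + (y + 33.216)² = 65.9933351310²
eq2: (x − 28.490)² + (y + 41.551)² = 16.2797060666²
eq3: (x − 28.964)² + (y + 4.448)² = 27.2145694394²
eq2−eq1, eq2−eq3 (x²,y² cancel):
  -153.122·x + 16.670·y = -3214.133456
  0.948·x + 74.206·y = -2155.071661
det = -153.122·74.206 − 16.670·0.948 = -11378.374292
x = (-3214.133456·74.206 − 16.670·-2155.071661) / -11378.374292 = 17.804208
y = (-153.122·-2155.071661 − -3214.133456·0.948) / -11378.374292 = -29.269197
|P − Q| = √((17.804208 − 34.204)² + (-29.269197 − 5.784)²) = 38.699868

38.700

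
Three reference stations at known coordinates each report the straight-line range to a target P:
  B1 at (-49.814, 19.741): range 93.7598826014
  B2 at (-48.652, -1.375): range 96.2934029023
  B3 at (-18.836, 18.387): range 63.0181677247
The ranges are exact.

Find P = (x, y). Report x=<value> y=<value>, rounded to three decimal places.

x=43.756 y=25.702

eq1: (x + 49.814)² + (y − 19.741)² = 93.7598826014²
eq2: (x + 48.652)² + (y + 1.375)² = 96.2934029023²
eq3: (x + 18.836)² + (y − 18.387)² = 63.0181677247²
eq1−eq3, eq1−eq2 (x²,y² cancel):
  61.956·x − 2.708·y = 2641.361110
  2.324·x − 42.232·y = -983.737805
det = 61.956·-42.232 − -2.708·2.324 = -2610.232400
x = (2641.361110·-42.232 − -2.708·-983.737805) / -2610.232400 = 43.756228
y = (61.956·-983.737805 − 2641.361110·2.324) / -2610.232400 = 25.701536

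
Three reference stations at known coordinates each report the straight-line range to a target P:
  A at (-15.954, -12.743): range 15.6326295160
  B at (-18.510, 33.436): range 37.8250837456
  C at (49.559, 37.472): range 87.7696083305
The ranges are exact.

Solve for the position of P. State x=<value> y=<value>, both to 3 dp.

eq1: (x + 15.954)² + (y + 12.743)² = 15.6326295160²
eq2: (x + 18.510)² + (y − 33.436)² = 37.8250837456²
eq3: (x − 49.559)² + (y − 37.472)² = 87.7696083305²
eq1−eq2, eq1−eq3 (x²,y² cancel):
  -5.112·x + 92.358·y = -142.685824
  131.026·x + 100.430·y = -4015.793941
det = -5.112·100.430 − 92.358·131.026 = -12614.697468
x = (-142.685824·100.430 − 92.358·-4015.793941) / -12614.697468 = -28.265502
y = (-5.112·-4015.793941 − -142.685824·131.026) / -12614.697468 = -3.109412

x=-28.266 y=-3.109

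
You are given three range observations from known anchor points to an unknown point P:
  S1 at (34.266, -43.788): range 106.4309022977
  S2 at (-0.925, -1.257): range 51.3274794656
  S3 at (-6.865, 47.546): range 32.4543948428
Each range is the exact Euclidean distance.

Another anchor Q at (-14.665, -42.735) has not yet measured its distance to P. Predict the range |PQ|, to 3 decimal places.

eq1: (x − 34.266)² + (y + 43.788)² = 106.4309022977²
eq2: (x + 0.925)² + (y + 1.257)² = 51.3274794656²
eq3: (x + 6.865)² + (y − 47.546)² = 32.4543948428²
eq2−eq3, eq2−eq1 (x²,y² cancel):
  -11.880·x + 97.606·y = 3886.537071
  70.382·x − 85.062·y = -5603.914790
det = -11.880·-85.062 − 97.606·70.382 = -5859.168932
x = (3886.537071·-85.062 − 97.606·-5603.914790) / -5859.168932 = -36.929997
y = (-11.880·-5603.914790 − 3886.537071·70.382) / -5859.168932 = 35.323737
|P − Q| = √((-36.929997 − -14.665)² + (35.323737 − -42.735)²) = 81.172018

81.172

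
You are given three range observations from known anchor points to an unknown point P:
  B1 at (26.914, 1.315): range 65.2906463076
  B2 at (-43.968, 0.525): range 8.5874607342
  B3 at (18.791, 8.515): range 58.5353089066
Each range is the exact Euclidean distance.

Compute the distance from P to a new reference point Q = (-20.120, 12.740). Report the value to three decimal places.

25.654

eq1: (x − 26.914)² + (y − 1.315)² = 65.2906463076²
eq2: (x + 43.968)² + (y − 0.525)² = 8.5874607342²
eq3: (x − 18.791)² + (y − 8.515)² = 58.5353089066²
eq1−eq2, eq1−eq3 (x²,y² cancel):
  -141.764·x − 1.580·y = 5396.492041
  -16.246·x + 14.400·y = 536.000391
det = -141.764·14.400 − -1.580·-16.246 = -2067.070280
x = (5396.492041·14.400 − -1.580·536.000391) / -2067.070280 = -38.003723
y = (-141.764·536.000391 − 5396.492041·-16.246) / -2067.070280 = -5.653340
|P − Q| = √((-38.003723 − -20.120)² + (-5.653340 − 12.740)²) = 25.654288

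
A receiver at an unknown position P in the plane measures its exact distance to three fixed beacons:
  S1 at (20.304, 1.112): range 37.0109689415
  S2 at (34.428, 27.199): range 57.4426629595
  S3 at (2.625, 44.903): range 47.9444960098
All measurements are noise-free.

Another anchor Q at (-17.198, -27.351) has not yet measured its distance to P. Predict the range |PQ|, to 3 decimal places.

eq1: (x − 20.304)² + (y − 1.112)² = 37.0109689415²
eq2: (x − 34.428)² + (y − 27.199)² = 57.4426629595²
eq3: (x − 2.625)² + (y − 44.903)² = 47.9444960098²
eq2−eq1, eq2−eq3 (x²,y² cancel):
  -28.248·x − 52.174·y = 418.263881
  -63.606·x + 35.408·y = 1099.082079
det = -28.248·35.408 − -52.174·-63.606 = -4318.784628
x = (418.263881·35.408 − -52.174·1099.082079) / -4318.784628 = -16.706875
y = (-28.248·1099.082079 − 418.263881·-63.606) / -4318.784628 = 1.028710
|P − Q| = √((-16.706875 − -17.198)² + (1.028710 − -27.351)²) = 28.383960

28.384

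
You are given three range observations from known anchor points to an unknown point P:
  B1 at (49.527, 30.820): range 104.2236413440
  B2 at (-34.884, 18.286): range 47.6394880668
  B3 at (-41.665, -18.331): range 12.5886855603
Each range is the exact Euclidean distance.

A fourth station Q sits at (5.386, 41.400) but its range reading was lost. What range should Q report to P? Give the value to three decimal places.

eq1: (x − 49.527)² + (y − 30.820)² = 104.2236413440²
eq2: (x + 34.884)² + (y − 18.286)² = 47.6394880668²
eq3: (x + 41.665)² + (y + 18.331)² = 12.5886855603²
eq2−eq1, eq2−eq3 (x²,y² cancel):
  168.822·x + 25.068·y = -6741.521715
  -13.562·x − 73.234·y = 2631.772353
det = 168.822·-73.234 − 25.068·-13.562 = -12023.538132
x = (-6741.521715·-73.234 − 25.068·2631.772353) / -12023.538132 = -35.574831
y = (168.822·2631.772353 − -6741.521715·-13.562) / -12023.538132 = -29.348479
|P − Q| = √((-35.574831 − 5.386)² + (-29.348479 − 41.400)²) = 81.750455

81.750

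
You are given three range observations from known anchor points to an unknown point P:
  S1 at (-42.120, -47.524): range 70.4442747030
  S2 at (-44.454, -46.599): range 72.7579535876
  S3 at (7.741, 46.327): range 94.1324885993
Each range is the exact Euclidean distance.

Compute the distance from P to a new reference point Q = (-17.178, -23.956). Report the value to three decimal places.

eq1: (x + 42.120)² + (y + 47.524)² = 70.4442747030²
eq2: (x + 44.454)² + (y + 46.599)² = 72.7579535876²
eq3: (x − 7.741)² + (y − 46.327)² = 94.1324885993²
eq1−eq3, eq1−eq2 (x²,y² cancel):
  99.722·x + 187.702·y = -5725.040537
  -4.668·x + 1.850·y = -216.324031
det = 99.722·1.850 − 187.702·-4.668 = 1060.678636
x = (-5725.040537·1.850 − 187.702·-216.324031) / 1060.678636 = 28.296156
y = (99.722·-216.324031 − -5725.040537·-4.668) / 1060.678636 = -45.533824
|P − Q| = √((28.296156 − -17.178)² + (-45.533824 − -23.956)²) = 50.333899

50.334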